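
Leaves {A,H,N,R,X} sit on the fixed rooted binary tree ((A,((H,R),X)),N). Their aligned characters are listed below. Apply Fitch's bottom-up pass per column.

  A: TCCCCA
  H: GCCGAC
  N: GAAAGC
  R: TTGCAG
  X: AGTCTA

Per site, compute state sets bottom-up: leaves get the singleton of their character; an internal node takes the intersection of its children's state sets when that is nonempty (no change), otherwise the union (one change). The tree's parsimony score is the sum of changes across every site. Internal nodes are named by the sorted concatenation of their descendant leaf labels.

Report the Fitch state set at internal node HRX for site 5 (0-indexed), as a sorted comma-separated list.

A,C,G

HR@0: {G} ∪ {T} = {G,T} (union, +1)
HRX@0: {G,T} ∪ {A} = {A,G,T} (union, +1)
AHRX@0: {T} ∩ {A,G,T} = {T} (intersection, +0)
AHNRX@0: {T} ∪ {G} = {G,T} (union, +1)
HR@1: {C} ∪ {T} = {C,T} (union, +1)
HRX@1: {C,T} ∪ {G} = {C,G,T} (union, +1)
AHRX@1: {C} ∩ {C,G,T} = {C} (intersection, +0)
AHNRX@1: {C} ∪ {A} = {A,C} (union, +1)
HR@2: {C} ∪ {G} = {C,G} (union, +1)
HRX@2: {C,G} ∪ {T} = {C,G,T} (union, +1)
AHRX@2: {C} ∩ {C,G,T} = {C} (intersection, +0)
AHNRX@2: {C} ∪ {A} = {A,C} (union, +1)
HR@3: {G} ∪ {C} = {C,G} (union, +1)
HRX@3: {C,G} ∩ {C} = {C} (intersection, +0)
AHRX@3: {C} ∩ {C} = {C} (intersection, +0)
AHNRX@3: {C} ∪ {A} = {A,C} (union, +1)
HR@4: {A} ∩ {A} = {A} (intersection, +0)
HRX@4: {A} ∪ {T} = {A,T} (union, +1)
AHRX@4: {C} ∪ {A,T} = {A,C,T} (union, +1)
AHNRX@4: {A,C,T} ∪ {G} = {A,C,G,T} (union, +1)
HR@5: {C} ∪ {G} = {C,G} (union, +1)
HRX@5: {C,G} ∪ {A} = {A,C,G} (union, +1)
AHRX@5: {A} ∩ {A,C,G} = {A} (intersection, +0)
AHNRX@5: {A} ∪ {C} = {A,C} (union, +1)
per-site changes: [3, 3, 3, 2, 3, 3]; total = 17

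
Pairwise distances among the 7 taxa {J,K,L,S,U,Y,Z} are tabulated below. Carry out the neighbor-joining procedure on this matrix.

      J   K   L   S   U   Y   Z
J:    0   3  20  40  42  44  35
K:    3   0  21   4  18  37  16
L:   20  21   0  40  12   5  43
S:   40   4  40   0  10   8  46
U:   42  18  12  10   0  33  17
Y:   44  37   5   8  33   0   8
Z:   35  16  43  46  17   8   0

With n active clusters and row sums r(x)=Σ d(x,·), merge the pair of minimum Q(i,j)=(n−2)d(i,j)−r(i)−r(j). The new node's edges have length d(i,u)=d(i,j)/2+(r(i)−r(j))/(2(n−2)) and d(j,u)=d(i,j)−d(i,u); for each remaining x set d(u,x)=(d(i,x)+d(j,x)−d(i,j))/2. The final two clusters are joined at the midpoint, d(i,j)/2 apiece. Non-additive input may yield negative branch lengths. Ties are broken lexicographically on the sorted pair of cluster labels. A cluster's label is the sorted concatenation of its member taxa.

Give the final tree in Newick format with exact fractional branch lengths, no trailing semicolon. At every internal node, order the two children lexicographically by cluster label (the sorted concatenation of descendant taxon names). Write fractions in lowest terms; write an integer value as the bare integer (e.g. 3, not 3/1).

((((J:10,K:-7):11,L:8):4,(S:26/3,U:4/3):27/4):41/8,(Y:-13/8,Z:77/8):41/8)

1. join J+K (d=3, Q=-268) ⇒ JK; edges |J|=10, |K|=-7
  updated: d(JK,L)=19, d(JK,S)=41/2, d(JK,U)=57/2, d(JK,Y)=39, d(JK,Z)=24
2. join Y+Z (d=8, Q=-199) ⇒ YZ; edges |Y|=-13/8, |Z|=77/8
  updated: d(JK,YZ)=55/2, d(L,YZ)=20, d(S,YZ)=23, d(U,YZ)=21
3. join S+U (d=10, Q=-135) ⇒ SU; edges |S|=26/3, |U|=4/3
  updated: d(JK,SU)=39/2, d(L,SU)=21, d(SU,YZ)=17
4. join JK+L (d=19, Q=-88) ⇒ JKL; edges |JK|=11, |L|=8
  updated: d(JKL,SU)=43/4, d(JKL,YZ)=57/4
5. join JKL+SU (d=43/4, Q=-42) ⇒ JKLSU; edges |JKL|=4, |SU|=27/4
  updated: d(JKLSU,YZ)=41/4
6. join JKLSU+YZ (d=41/4) ⇒ JKLSUYZ; edges |JKLSU|=41/8, |YZ|=41/8
final tree: ((((J:10,K:-7):11,L:8):4,(S:26/3,U:4/3):27/4):41/8,(Y:-13/8,Z:77/8):41/8)
total length: 61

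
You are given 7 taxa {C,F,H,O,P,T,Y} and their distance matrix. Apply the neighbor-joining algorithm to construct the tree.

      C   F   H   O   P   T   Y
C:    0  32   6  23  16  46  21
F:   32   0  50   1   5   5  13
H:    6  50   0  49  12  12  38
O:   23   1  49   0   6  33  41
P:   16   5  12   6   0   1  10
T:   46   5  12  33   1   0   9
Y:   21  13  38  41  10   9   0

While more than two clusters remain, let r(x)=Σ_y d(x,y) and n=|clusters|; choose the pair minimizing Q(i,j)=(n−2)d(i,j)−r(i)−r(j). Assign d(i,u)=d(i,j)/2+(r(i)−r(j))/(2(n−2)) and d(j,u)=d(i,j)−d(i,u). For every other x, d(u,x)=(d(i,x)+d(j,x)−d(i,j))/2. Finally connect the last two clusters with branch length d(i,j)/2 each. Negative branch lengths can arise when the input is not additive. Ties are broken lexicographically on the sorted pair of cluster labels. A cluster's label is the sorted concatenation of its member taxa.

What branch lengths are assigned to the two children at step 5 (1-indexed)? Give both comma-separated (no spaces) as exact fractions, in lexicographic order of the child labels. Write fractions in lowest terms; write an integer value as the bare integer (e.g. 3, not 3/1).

step 1: merge (C,H) at d=6, Q=-281; branch lengths C→7/10, H→53/10; new cluster CH
  updated: d(CH,F)=38, d(CH,O)=33, d(CH,P)=11, d(CH,T)=26, d(CH,Y)=53/2
step 2: merge (F,O) at d=1, Q=-172; branch lengths F→-6, O→7; new cluster FO
  updated: d(CH,FO)=35, d(FO,P)=5, d(FO,T)=37/2, d(FO,Y)=53/2
step 3: merge (T,Y) at d=9, Q=-199/2; branch lengths T→19/12, Y→89/12; new cluster TY
  updated: d(CH,TY)=87/4, d(FO,TY)=18, d(P,TY)=1
step 4: merge (CH,TY) at d=87/4, Q=-65; branch lengths CH→141/8, TY→33/8; new cluster CHTY
  updated: d(CHTY,FO)=125/8, d(CHTY,P)=-39/8
step 5: merge (CHTY,FO) at d=125/8, Q=-63/4; branch lengths CHTY→23/8, FO→51/4; new cluster CFHOTY
  updated: d(CFHOTY,P)=-31/4
step 6: merge (CFHOTY,P) at d=-31/4; branch lengths CFHOTY→-31/8, P→-31/8; new cluster CFHOPTY
final tree: ((((C:7/10,H:53/10):141/8,(T:19/12,Y:89/12):33/8):23/8,(F:-6,O:7):51/4):-31/8,P:-31/8)
total length: 365/8

23/8,51/4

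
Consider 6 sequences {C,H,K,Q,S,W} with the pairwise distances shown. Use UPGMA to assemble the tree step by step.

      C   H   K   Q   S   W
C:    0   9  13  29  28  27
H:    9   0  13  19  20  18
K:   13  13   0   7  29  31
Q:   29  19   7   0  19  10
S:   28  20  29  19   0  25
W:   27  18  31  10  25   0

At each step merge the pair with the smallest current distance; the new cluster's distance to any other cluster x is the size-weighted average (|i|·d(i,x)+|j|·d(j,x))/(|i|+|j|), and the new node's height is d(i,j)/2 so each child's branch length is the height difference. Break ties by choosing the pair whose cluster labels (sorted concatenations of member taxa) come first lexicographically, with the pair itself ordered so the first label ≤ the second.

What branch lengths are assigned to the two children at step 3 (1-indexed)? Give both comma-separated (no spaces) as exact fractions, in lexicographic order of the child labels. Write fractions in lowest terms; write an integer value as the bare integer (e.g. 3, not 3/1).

19/4,23/4

step 1: merge (K,Q) at d=7; branch lengths K→7/2, Q→7/2; new cluster KQ
  updated: d(C,KQ)=21, d(H,KQ)=16, d(KQ,S)=24, d(KQ,W)=41/2
step 2: merge (C,H) at d=9; branch lengths C→9/2, H→9/2; new cluster CH
  updated: d(CH,KQ)=37/2, d(CH,S)=24, d(CH,W)=45/2
step 3: merge (CH,KQ) at d=37/2; branch lengths CH→19/4, KQ→23/4; new cluster CHKQ
  updated: d(CHKQ,S)=24, d(CHKQ,W)=43/2
step 4: merge (CHKQ,W) at d=43/2; branch lengths CHKQ→3/2, W→43/4; new cluster CHKQW
  updated: d(CHKQW,S)=121/5
step 5: merge (CHKQW,S) at d=121/5; branch lengths CHKQW→27/20, S→121/10; new cluster CHKQSW
final tree: ((((C:9/2,H:9/2):19/4,(K:7/2,Q:7/2):23/4):3/2,W:43/4):27/20,S:121/10)
total length: 261/5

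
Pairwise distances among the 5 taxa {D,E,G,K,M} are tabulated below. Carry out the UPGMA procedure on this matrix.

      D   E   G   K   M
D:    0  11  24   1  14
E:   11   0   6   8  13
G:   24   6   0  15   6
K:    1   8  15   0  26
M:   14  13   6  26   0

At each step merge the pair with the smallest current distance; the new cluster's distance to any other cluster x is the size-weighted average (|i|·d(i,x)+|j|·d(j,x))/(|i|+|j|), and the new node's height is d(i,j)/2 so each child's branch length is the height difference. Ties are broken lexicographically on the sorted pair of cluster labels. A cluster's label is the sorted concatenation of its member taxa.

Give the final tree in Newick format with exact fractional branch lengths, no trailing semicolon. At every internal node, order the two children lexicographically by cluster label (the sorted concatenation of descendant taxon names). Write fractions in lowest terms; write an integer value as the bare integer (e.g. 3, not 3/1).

((D:1/2,K:1/2):23/3,((E:3,G:3):7/4,M:19/4):41/12)

iteration 1: select D,K (d=1); attach at lengths (1/2, 1/2); label the merged cluster DK
  updated: d(DK,E)=19/2, d(DK,G)=39/2, d(DK,M)=20
iteration 2: select E,G (d=6); attach at lengths (3, 3); label the merged cluster EG
  updated: d(DK,EG)=29/2, d(EG,M)=19/2
iteration 3: select EG,M (d=19/2); attach at lengths (7/4, 19/4); label the merged cluster EGM
  updated: d(DK,EGM)=49/3
iteration 4: select DK,EGM (d=49/3); attach at lengths (23/3, 41/12); label the merged cluster DEGKM
final tree: ((D:1/2,K:1/2):23/3,((E:3,G:3):7/4,M:19/4):41/12)
total length: 295/12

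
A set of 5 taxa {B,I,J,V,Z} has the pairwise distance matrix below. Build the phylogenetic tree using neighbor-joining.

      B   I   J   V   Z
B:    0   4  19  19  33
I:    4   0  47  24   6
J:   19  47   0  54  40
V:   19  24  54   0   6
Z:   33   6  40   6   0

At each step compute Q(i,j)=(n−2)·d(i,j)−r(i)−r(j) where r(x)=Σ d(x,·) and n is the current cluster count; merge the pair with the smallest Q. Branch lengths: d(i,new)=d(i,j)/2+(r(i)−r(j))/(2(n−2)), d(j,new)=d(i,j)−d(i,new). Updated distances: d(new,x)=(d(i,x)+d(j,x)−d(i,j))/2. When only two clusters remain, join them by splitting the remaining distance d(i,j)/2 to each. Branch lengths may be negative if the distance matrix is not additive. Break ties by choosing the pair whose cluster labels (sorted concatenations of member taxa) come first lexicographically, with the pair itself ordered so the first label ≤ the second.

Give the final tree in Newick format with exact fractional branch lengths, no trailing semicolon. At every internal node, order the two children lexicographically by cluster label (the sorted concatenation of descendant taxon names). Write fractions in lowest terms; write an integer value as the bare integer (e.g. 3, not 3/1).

((((B:-14/3,J:71/3):14,I:2):10,V:15/2):-3/4,Z:-3/4)

step 1: merge (B,J) at d=19, Q=-178; branch lengths B→-14/3, J→71/3; new cluster BJ
  updated: d(BJ,I)=16, d(BJ,V)=27, d(BJ,Z)=27
step 2: merge (BJ,I) at d=16, Q=-84; branch lengths BJ→14, I→2; new cluster BIJ
  updated: d(BIJ,V)=35/2, d(BIJ,Z)=17/2
step 3: merge (BIJ,V) at d=35/2, Q=-32; branch lengths BIJ→10, V→15/2; new cluster BIJV
  updated: d(BIJV,Z)=-3/2
step 4: merge (BIJV,Z) at d=-3/2; branch lengths BIJV→-3/4, Z→-3/4; new cluster BIJVZ
final tree: ((((B:-14/3,J:71/3):14,I:2):10,V:15/2):-3/4,Z:-3/4)
total length: 51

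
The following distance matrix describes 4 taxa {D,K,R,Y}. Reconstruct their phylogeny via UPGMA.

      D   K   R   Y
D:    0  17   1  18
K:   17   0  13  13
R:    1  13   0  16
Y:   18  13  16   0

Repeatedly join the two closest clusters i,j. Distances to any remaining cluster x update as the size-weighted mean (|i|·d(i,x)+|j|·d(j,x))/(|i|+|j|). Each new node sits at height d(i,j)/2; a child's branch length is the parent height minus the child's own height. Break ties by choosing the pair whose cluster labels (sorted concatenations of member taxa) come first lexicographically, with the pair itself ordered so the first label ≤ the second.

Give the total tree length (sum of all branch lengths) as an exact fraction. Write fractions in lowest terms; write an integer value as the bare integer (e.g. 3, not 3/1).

23

1. join D+R (d=1) ⇒ DR; edges |D|=1/2, |R|=1/2
  updated: d(DR,K)=15, d(DR,Y)=17
2. join K+Y (d=13) ⇒ KY; edges |K|=13/2, |Y|=13/2
  updated: d(DR,KY)=16
3. join DR+KY (d=16) ⇒ DKRY; edges |DR|=15/2, |KY|=3/2
final tree: ((D:1/2,R:1/2):15/2,(K:13/2,Y:13/2):3/2)
total length: 23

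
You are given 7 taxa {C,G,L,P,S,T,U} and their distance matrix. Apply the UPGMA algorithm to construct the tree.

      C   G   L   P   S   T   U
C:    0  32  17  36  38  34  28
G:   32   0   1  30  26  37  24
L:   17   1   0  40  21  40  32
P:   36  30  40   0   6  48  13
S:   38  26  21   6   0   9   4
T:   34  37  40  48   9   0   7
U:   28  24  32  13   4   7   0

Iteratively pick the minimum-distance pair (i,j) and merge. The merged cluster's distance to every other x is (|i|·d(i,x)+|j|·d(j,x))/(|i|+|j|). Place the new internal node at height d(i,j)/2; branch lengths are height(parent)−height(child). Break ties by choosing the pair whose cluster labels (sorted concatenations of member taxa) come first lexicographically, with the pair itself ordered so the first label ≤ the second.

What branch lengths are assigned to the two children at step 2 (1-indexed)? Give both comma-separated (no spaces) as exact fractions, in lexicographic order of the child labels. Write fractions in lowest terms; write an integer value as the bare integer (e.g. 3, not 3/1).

2,2

1. join G+L (d=1) ⇒ GL; edges |G|=1/2, |L|=1/2
  updated: d(C,GL)=49/2, d(GL,P)=35, d(GL,S)=47/2, d(GL,T)=77/2, d(GL,U)=28
2. join S+U (d=4) ⇒ SU; edges |S|=2, |U|=2
  updated: d(C,SU)=33, d(GL,SU)=103/4, d(P,SU)=19/2, d(SU,T)=8
3. join SU+T (d=8) ⇒ STU; edges |SU|=2, |T|=4
  updated: d(C,STU)=100/3, d(GL,STU)=30, d(P,STU)=67/3
4. join P+STU (d=67/3) ⇒ PSTU; edges |P|=67/6, |STU|=43/6
  updated: d(C,PSTU)=34, d(GL,PSTU)=125/4
5. join C+GL (d=49/2) ⇒ CGL; edges |C|=49/4, |GL|=47/4
  updated: d(CGL,PSTU)=193/6
6. join CGL+PSTU (d=193/6) ⇒ CGLPSTU; edges |CGL|=23/6, |PSTU|=59/12
final tree: ((C:49/4,(G:1/2,L:1/2):47/4):23/6,(P:67/6,((S:2,U:2):2,T:4):43/6):59/12)
total length: 745/12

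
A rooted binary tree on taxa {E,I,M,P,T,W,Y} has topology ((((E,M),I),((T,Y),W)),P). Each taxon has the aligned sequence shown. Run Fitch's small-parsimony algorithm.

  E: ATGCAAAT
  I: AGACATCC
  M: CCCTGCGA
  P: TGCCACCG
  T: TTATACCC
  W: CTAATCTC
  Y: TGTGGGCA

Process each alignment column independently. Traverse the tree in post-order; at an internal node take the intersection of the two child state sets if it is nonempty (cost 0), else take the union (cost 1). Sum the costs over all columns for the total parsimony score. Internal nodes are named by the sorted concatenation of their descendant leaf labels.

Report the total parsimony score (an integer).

site 0, node EM: E={A} ∪ M={C} → {A,C} (+1)
site 0, node EIM: EM={A,C} ∩ I={A} → {A} (+0)
site 0, node TY: T={T} ∩ Y={T} → {T} (+0)
site 0, node TWY: TY={T} ∪ W={C} → {C,T} (+1)
site 0, node EIMTWY: EIM={A} ∪ TWY={C,T} → {A,C,T} (+1)
site 0, node EIMPTWY: EIMTWY={A,C,T} ∩ P={T} → {T} (+0)
site 1, node EM: E={T} ∪ M={C} → {C,T} (+1)
site 1, node EIM: EM={C,T} ∪ I={G} → {C,G,T} (+1)
site 1, node TY: T={T} ∪ Y={G} → {G,T} (+1)
site 1, node TWY: TY={G,T} ∩ W={T} → {T} (+0)
site 1, node EIMTWY: EIM={C,G,T} ∩ TWY={T} → {T} (+0)
site 1, node EIMPTWY: EIMTWY={T} ∪ P={G} → {G,T} (+1)
site 2, node EM: E={G} ∪ M={C} → {C,G} (+1)
site 2, node EIM: EM={C,G} ∪ I={A} → {A,C,G} (+1)
site 2, node TY: T={A} ∪ Y={T} → {A,T} (+1)
site 2, node TWY: TY={A,T} ∩ W={A} → {A} (+0)
site 2, node EIMTWY: EIM={A,C,G} ∩ TWY={A} → {A} (+0)
site 2, node EIMPTWY: EIMTWY={A} ∪ P={C} → {A,C} (+1)
site 3, node EM: E={C} ∪ M={T} → {C,T} (+1)
site 3, node EIM: EM={C,T} ∩ I={C} → {C} (+0)
site 3, node TY: T={T} ∪ Y={G} → {G,T} (+1)
site 3, node TWY: TY={G,T} ∪ W={A} → {A,G,T} (+1)
site 3, node EIMTWY: EIM={C} ∪ TWY={A,G,T} → {A,C,G,T} (+1)
site 3, node EIMPTWY: EIMTWY={A,C,G,T} ∩ P={C} → {C} (+0)
site 4, node EM: E={A} ∪ M={G} → {A,G} (+1)
site 4, node EIM: EM={A,G} ∩ I={A} → {A} (+0)
site 4, node TY: T={A} ∪ Y={G} → {A,G} (+1)
site 4, node TWY: TY={A,G} ∪ W={T} → {A,G,T} (+1)
site 4, node EIMTWY: EIM={A} ∩ TWY={A,G,T} → {A} (+0)
site 4, node EIMPTWY: EIMTWY={A} ∩ P={A} → {A} (+0)
site 5, node EM: E={A} ∪ M={C} → {A,C} (+1)
site 5, node EIM: EM={A,C} ∪ I={T} → {A,C,T} (+1)
site 5, node TY: T={C} ∪ Y={G} → {C,G} (+1)
site 5, node TWY: TY={C,G} ∩ W={C} → {C} (+0)
site 5, node EIMTWY: EIM={A,C,T} ∩ TWY={C} → {C} (+0)
site 5, node EIMPTWY: EIMTWY={C} ∩ P={C} → {C} (+0)
site 6, node EM: E={A} ∪ M={G} → {A,G} (+1)
site 6, node EIM: EM={A,G} ∪ I={C} → {A,C,G} (+1)
site 6, node TY: T={C} ∩ Y={C} → {C} (+0)
site 6, node TWY: TY={C} ∪ W={T} → {C,T} (+1)
site 6, node EIMTWY: EIM={A,C,G} ∩ TWY={C,T} → {C} (+0)
site 6, node EIMPTWY: EIMTWY={C} ∩ P={C} → {C} (+0)
site 7, node EM: E={T} ∪ M={A} → {A,T} (+1)
site 7, node EIM: EM={A,T} ∪ I={C} → {A,C,T} (+1)
site 7, node TY: T={C} ∪ Y={A} → {A,C} (+1)
site 7, node TWY: TY={A,C} ∩ W={C} → {C} (+0)
site 7, node EIMTWY: EIM={A,C,T} ∩ TWY={C} → {C} (+0)
site 7, node EIMPTWY: EIMTWY={C} ∪ P={G} → {C,G} (+1)
per-site changes: [3, 4, 4, 4, 3, 3, 3, 4]; total = 28

28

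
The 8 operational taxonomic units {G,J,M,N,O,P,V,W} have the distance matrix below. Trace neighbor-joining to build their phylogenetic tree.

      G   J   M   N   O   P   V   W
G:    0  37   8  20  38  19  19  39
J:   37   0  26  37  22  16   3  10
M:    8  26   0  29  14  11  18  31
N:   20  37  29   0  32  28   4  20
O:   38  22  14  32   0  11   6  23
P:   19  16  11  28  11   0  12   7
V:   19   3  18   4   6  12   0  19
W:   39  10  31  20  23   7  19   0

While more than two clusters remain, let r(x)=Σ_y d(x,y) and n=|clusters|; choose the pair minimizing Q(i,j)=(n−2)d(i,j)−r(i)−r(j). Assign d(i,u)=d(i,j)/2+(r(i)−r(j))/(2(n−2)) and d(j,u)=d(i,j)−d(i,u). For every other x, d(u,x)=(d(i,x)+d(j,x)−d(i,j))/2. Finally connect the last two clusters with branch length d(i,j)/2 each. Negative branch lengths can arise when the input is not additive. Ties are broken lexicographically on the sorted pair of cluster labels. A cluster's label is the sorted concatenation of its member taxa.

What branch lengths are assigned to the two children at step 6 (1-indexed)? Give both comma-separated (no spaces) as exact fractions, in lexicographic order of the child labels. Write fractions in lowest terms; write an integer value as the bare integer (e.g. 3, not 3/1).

19/8,47/8

1. join G+M (d=8, Q=-269) ⇒ GM; edges |G|=91/12, |M|=5/12
  updated: d(GM,J)=55/2, d(GM,N)=41/2, d(GM,O)=22, d(GM,P)=11, d(GM,V)=29/2, d(GM,W)=31
2. join N+V (d=4, Q=-180) ⇒ NV; edges |N|=103/10, |V|=-63/10
  updated: d(GM,NV)=31/2, d(J,NV)=18, d(NV,O)=17, d(NV,P)=18, d(NV,W)=35/2
3. join J+W (d=10, Q=-142) ⇒ JW; edges |J|=45/8, |W|=35/8
  updated: d(GM,JW)=97/4, d(JW,NV)=51/4, d(JW,O)=35/2, d(JW,P)=13/2
4. join GM+NV (d=31/2, Q=-179/2) ⇒ GMNV; edges |GM|=28/3, |NV|=37/6
  updated: d(GMNV,JW)=43/4, d(GMNV,O)=47/4, d(GMNV,P)=27/4
5. join GMNV+O (d=47/4, Q=-46) ⇒ GMNOV; edges |GMNV|=25/8, |O|=69/8
  updated: d(GMNOV,JW)=33/4, d(GMNOV,P)=3
6. join GMNOV+JW (d=33/4, Q=-71/4) ⇒ GJMNOVW; edges |GMNOV|=19/8, |JW|=47/8
  updated: d(GJMNOVW,P)=5/8
7. join GJMNOVW+P (d=5/8) ⇒ GJMNOPVW; edges |GJMNOVW|=5/16, |P|=5/16
final tree: (((((G:91/12,M:5/12):28/3,(N:103/10,V:-63/10):37/6):25/8,O:69/8):19/8,(J:45/8,W:35/8):47/8):5/16,P:5/16)
total length: 465/8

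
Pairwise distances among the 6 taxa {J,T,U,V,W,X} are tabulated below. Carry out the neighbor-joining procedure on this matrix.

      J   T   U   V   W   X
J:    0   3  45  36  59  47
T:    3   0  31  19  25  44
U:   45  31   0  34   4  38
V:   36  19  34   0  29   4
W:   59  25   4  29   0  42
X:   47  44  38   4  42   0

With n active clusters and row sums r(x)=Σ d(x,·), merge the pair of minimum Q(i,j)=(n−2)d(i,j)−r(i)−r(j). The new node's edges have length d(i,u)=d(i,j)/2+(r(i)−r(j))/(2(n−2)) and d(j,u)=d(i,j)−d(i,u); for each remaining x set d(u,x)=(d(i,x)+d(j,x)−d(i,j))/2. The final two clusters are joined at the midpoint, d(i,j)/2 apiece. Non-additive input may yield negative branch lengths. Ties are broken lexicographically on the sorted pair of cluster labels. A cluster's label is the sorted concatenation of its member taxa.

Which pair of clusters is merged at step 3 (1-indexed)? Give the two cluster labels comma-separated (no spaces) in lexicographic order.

JT,UW

1. join J+T (d=3, Q=-300) ⇒ JT; edges |J|=10, |T|=-7
  updated: d(JT,U)=73/2, d(JT,V)=26, d(JT,W)=81/2, d(JT,X)=44
2. join U+W (d=4, Q=-216) ⇒ UW; edges |U|=3/2, |W|=5/2
  updated: d(JT,UW)=73/2, d(UW,V)=59/2, d(UW,X)=38
3. join JT+UW (d=73/2, Q=-275/2) ⇒ JTUW; edges |JT|=151/8, |UW|=141/8
  updated: d(JTUW,V)=19/2, d(JTUW,X)=91/4
4. join JTUW+V (d=19/2, Q=-145/4) ⇒ JTUVW; edges |JTUW|=113/8, |V|=-37/8
  updated: d(JTUVW,X)=69/8
5. join JTUVW+X (d=69/8) ⇒ JTUVWX; edges |JTUVW|=69/16, |X|=69/16
final tree: ((((J:10,T:-7):151/8,(U:3/2,W:5/2):141/8):113/8,V:-37/8):69/16,X:69/16)
total length: 493/8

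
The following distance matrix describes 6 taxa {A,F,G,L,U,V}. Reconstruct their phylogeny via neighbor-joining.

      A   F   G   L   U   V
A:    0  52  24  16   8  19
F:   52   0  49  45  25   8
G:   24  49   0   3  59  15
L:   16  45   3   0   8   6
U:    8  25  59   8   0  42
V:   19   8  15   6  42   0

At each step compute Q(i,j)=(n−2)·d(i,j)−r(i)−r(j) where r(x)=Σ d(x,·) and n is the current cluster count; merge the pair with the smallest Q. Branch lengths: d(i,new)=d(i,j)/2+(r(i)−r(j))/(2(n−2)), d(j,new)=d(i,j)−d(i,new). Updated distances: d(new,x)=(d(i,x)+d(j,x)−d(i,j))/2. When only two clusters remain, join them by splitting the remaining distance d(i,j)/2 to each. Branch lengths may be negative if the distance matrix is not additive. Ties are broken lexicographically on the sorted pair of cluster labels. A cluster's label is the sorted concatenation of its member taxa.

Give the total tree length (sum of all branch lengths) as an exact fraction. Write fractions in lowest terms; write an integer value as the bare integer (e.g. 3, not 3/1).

iteration 1: select F,V (d=8, Q=-237); attach at lengths (121/8, -57/8); label the merged cluster FV
  updated: d(A,FV)=63/2, d(FV,G)=28, d(FV,L)=43/2, d(FV,U)=59/2
iteration 2: select A,U (d=8, Q=-160); attach at lengths (-1/6, 49/6); label the merged cluster AU
  updated: d(AU,FV)=53/2, d(AU,G)=75/2, d(AU,L)=8
iteration 3: select AU,FV (d=53/2, Q=-95); attach at lengths (49/4, 57/4); label the merged cluster AFUV
  updated: d(AFUV,G)=39/2, d(AFUV,L)=3/2
iteration 4: select AFUV,G (d=39/2, Q=-24); attach at lengths (9, 21/2); label the merged cluster AFGUV
  updated: d(AFGUV,L)=-15/2
iteration 5: select AFGUV,L (d=-15/2); attach at lengths (-15/4, -15/4); label the merged cluster AFGLUV
final tree: ((((A:-1/6,U:49/6):49/4,(F:121/8,V:-57/8):57/4):9,G:21/2):-15/4,L:-15/4)
total length: 109/2

109/2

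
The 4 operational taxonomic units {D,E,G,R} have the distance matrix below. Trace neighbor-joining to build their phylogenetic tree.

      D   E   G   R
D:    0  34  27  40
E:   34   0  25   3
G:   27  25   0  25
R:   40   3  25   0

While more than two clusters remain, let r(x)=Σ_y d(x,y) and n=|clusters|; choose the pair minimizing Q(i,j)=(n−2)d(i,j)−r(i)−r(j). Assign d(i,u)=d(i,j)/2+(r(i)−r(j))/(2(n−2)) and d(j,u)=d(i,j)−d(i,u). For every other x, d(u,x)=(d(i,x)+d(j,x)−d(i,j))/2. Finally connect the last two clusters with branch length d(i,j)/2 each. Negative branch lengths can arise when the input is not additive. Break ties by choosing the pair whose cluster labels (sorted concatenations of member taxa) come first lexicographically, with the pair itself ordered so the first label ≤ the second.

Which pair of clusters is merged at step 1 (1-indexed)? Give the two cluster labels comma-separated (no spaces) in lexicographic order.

D,G

1. join D+G (d=27, Q=-124) ⇒ DG; edges |D|=39/2, |G|=15/2
  updated: d(DG,E)=16, d(DG,R)=19
2. join DG+E (d=16, Q=-38) ⇒ DEG; edges |DG|=16, |E|=0
  updated: d(DEG,R)=3
3. join DEG+R (d=3) ⇒ DEGR; edges |DEG|=3/2, |R|=3/2
final tree: (((D:39/2,G:15/2):16,E:0):3/2,R:3/2)
total length: 46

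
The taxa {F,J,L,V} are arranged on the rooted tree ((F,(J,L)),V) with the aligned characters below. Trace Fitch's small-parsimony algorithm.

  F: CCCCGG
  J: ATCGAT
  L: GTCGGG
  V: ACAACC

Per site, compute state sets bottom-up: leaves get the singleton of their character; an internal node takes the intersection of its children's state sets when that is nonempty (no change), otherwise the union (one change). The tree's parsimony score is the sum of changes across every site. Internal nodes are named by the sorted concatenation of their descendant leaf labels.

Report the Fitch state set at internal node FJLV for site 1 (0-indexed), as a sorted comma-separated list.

C

[col 0] JL: children J:{A}, L:{G} ∪→ {A,G}; cost 1
[col 0] FJL: children F:{C}, JL:{A,G} ∪→ {A,C,G}; cost 1
[col 0] FJLV: children FJL:{A,C,G}, V:{A} ∩→ {A}; cost 0
[col 1] JL: children J:{T}, L:{T} ∩→ {T}; cost 0
[col 1] FJL: children F:{C}, JL:{T} ∪→ {C,T}; cost 1
[col 1] FJLV: children FJL:{C,T}, V:{C} ∩→ {C}; cost 0
[col 2] JL: children J:{C}, L:{C} ∩→ {C}; cost 0
[col 2] FJL: children F:{C}, JL:{C} ∩→ {C}; cost 0
[col 2] FJLV: children FJL:{C}, V:{A} ∪→ {A,C}; cost 1
[col 3] JL: children J:{G}, L:{G} ∩→ {G}; cost 0
[col 3] FJL: children F:{C}, JL:{G} ∪→ {C,G}; cost 1
[col 3] FJLV: children FJL:{C,G}, V:{A} ∪→ {A,C,G}; cost 1
[col 4] JL: children J:{A}, L:{G} ∪→ {A,G}; cost 1
[col 4] FJL: children F:{G}, JL:{A,G} ∩→ {G}; cost 0
[col 4] FJLV: children FJL:{G}, V:{C} ∪→ {C,G}; cost 1
[col 5] JL: children J:{T}, L:{G} ∪→ {G,T}; cost 1
[col 5] FJL: children F:{G}, JL:{G,T} ∩→ {G}; cost 0
[col 5] FJLV: children FJL:{G}, V:{C} ∪→ {C,G}; cost 1
per-site changes: [2, 1, 1, 2, 2, 2]; total = 10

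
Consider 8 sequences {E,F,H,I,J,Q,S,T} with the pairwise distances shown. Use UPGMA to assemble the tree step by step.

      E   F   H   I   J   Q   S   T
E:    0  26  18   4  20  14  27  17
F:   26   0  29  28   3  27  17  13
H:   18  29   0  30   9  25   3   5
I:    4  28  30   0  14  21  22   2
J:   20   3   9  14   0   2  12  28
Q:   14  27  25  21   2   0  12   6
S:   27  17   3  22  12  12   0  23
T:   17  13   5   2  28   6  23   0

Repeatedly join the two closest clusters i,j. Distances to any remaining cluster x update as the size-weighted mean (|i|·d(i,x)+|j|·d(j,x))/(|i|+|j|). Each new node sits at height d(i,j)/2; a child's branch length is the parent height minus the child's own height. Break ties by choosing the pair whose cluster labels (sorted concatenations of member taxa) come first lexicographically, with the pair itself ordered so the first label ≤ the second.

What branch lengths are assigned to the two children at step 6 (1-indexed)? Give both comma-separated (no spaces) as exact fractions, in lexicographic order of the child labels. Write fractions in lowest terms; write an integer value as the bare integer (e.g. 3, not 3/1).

1. join I+T (d=2) ⇒ IT; edges |I|=1, |T|=1
  updated: d(E,IT)=21/2, d(F,IT)=41/2, d(H,IT)=35/2, d(IT,J)=21, d(IT,Q)=27/2, d(IT,S)=45/2
2. join J+Q (d=2) ⇒ JQ; edges |J|=1, |Q|=1
  updated: d(E,JQ)=17, d(F,JQ)=15, d(H,JQ)=17, d(IT,JQ)=69/4, d(JQ,S)=12
3. join H+S (d=3) ⇒ HS; edges |H|=3/2, |S|=3/2
  updated: d(E,HS)=45/2, d(F,HS)=23, d(HS,IT)=20, d(HS,JQ)=29/2
4. join E+IT (d=21/2) ⇒ EIT; edges |E|=21/4, |IT|=17/4
  updated: d(EIT,F)=67/3, d(EIT,HS)=125/6, d(EIT,JQ)=103/6
5. join HS+JQ (d=29/2) ⇒ HJQS; edges |HS|=23/4, |JQ|=25/4
  updated: d(EIT,HJQS)=19, d(F,HJQS)=19
6. join EIT+HJQS (d=19) ⇒ EHIJQST; edges |EIT|=17/4, |HJQS|=9/4
  updated: d(EHIJQST,F)=143/7
7. join EHIJQST+F (d=143/7) ⇒ EFHIJQST; edges |EHIJQST|=5/7, |F|=143/14
final tree: (((E:21/4,(I:1,T:1):17/4):17/4,((H:3/2,S:3/2):23/4,(J:1,Q:1):25/4):9/4):5/7,F:143/14)
total length: 643/14

17/4,9/4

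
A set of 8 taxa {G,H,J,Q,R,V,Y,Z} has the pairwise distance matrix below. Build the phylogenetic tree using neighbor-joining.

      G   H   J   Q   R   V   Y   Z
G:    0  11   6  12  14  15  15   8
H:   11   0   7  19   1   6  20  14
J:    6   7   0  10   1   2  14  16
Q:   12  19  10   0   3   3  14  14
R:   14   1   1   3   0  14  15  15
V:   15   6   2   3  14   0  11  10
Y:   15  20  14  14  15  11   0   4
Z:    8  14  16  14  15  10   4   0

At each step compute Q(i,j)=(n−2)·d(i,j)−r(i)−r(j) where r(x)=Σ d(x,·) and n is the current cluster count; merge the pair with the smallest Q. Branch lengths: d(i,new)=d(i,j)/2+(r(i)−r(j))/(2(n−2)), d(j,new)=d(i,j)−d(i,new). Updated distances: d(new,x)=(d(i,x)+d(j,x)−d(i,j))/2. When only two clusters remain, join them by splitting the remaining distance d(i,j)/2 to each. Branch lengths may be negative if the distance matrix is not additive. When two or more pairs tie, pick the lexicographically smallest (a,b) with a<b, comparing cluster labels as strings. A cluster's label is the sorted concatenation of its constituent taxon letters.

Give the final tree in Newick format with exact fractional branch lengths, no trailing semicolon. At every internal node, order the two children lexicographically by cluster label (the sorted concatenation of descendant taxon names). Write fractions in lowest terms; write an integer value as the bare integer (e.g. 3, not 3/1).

((((G:31/8,(Y:3,Z:1):45/8):11/4,(Q:43/16,V:5/16):23/8):15/8,(H:9/5,R:-4/5):57/16):-1/32,J:-1/32)

1. join Y+Z (d=4, Q=-150) ⇒ YZ; edges |Y|=3, |Z|=1
  updated: d(G,YZ)=19/2, d(H,YZ)=15, d(J,YZ)=13, d(Q,YZ)=12, d(R,YZ)=13, d(V,YZ)=17/2
2. join H+R (d=1, Q=-100) ⇒ HR; edges |H|=9/5, |R|=-4/5
  updated: d(G,HR)=12, d(HR,J)=7/2, d(HR,Q)=21/2, d(HR,V)=19/2, d(HR,YZ)=27/2
3. join Q+V (d=3, Q=-147/2) ⇒ QV; edges |Q|=43/16, |V|=5/16
  updated: d(G,QV)=12, d(HR,QV)=17/2, d(J,QV)=9/2, d(QV,YZ)=35/4
4. join G+YZ (d=19/2, Q=-223/4) ⇒ GYZ; edges |G|=31/8, |YZ|=45/8
  updated: d(GYZ,HR)=8, d(GYZ,J)=19/4, d(GYZ,QV)=45/8
5. join GYZ+QV (d=45/8, Q=-103/4) ⇒ GQVYZ; edges |GYZ|=11/4, |QV|=23/8
  updated: d(GQVYZ,HR)=87/16, d(GQVYZ,J)=29/16
6. join GQVYZ+HR (d=87/16, Q=-43/4) ⇒ GHQRVYZ; edges |GQVYZ|=15/8, |HR|=57/16
  updated: d(GHQRVYZ,J)=-1/16
7. join GHQRVYZ+J (d=-1/16) ⇒ GHJQRVYZ; edges |GHQRVYZ|=-1/32, |J|=-1/32
final tree: ((((G:31/8,(Y:3,Z:1):45/8):11/4,(Q:43/16,V:5/16):23/8):15/8,(H:9/5,R:-4/5):57/16):-1/32,J:-1/32)
total length: 57/2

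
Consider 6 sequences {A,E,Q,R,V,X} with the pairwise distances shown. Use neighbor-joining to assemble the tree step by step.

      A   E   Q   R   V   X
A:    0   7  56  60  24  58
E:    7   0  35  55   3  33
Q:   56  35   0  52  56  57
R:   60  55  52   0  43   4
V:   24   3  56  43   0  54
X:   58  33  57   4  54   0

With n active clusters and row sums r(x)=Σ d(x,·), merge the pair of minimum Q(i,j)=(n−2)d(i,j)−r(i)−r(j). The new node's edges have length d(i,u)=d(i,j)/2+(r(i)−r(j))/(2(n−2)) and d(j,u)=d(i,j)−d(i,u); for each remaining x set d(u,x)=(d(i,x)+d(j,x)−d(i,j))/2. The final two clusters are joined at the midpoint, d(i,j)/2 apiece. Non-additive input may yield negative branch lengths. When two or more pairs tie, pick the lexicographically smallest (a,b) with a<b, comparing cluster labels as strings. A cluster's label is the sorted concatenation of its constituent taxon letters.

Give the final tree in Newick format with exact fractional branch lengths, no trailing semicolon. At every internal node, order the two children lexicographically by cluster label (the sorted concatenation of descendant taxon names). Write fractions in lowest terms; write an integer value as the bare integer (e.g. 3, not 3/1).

1. join R+X (d=4, Q=-404) ⇒ RX; edges |R|=3, |X|=1
  updated: d(A,RX)=57, d(E,RX)=42, d(Q,RX)=105/2, d(RX,V)=93/2
2. join Q+RX (d=105/2, Q=-240) ⇒ QRX; edges |Q|=53/2, |RX|=26
  updated: d(A,QRX)=121/4, d(E,QRX)=49/4, d(QRX,V)=25
3. join A+E (d=7, Q=-139/2) ⇒ AE; edges |A|=53/4, |E|=-25/4
  updated: d(AE,QRX)=71/4, d(AE,V)=10
4. join AE+QRX (d=71/4, Q=-211/4) ⇒ AEQRX; edges |AE|=11/8, |QRX|=131/8
  updated: d(AEQRX,V)=69/8
5. join AEQRX+V (d=69/8) ⇒ AEQRVX; edges |AEQRX|=69/16, |V|=69/16
final tree: (((A:53/4,E:-25/4):11/8,(Q:53/2,(R:3,X:1):26):131/8):69/16,V:69/16)
total length: 719/8

(((A:53/4,E:-25/4):11/8,(Q:53/2,(R:3,X:1):26):131/8):69/16,V:69/16)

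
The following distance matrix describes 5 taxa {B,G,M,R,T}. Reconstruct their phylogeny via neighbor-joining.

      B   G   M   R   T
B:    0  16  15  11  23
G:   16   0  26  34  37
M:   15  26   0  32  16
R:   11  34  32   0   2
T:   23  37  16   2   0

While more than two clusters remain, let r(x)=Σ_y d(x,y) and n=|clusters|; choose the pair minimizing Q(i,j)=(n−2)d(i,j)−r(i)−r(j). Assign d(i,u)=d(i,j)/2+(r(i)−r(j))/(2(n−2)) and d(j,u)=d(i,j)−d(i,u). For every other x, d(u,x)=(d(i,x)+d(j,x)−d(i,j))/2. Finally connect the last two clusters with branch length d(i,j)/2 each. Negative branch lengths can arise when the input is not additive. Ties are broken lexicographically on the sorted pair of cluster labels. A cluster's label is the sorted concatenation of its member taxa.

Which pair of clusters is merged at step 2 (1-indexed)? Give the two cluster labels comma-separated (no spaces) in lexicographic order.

1. join R+T (d=2, Q=-151) ⇒ RT; edges |R|=7/6, |T|=5/6
  updated: d(B,RT)=16, d(G,RT)=69/2, d(M,RT)=23
2. join B+G (d=16, Q=-183/2) ⇒ BG; edges |B|=5/8, |G|=123/8
  updated: d(BG,M)=25/2, d(BG,RT)=69/4
3. join BG+M (d=25/2, Q=-211/4) ⇒ BGM; edges |BG|=27/8, |M|=73/8
  updated: d(BGM,RT)=111/8
4. join BGM+RT (d=111/8) ⇒ BGMRT; edges |BGM|=111/16, |RT|=111/16
final tree: (((B:5/8,G:123/8):27/8,M:73/8):111/16,(R:7/6,T:5/6):111/16)
total length: 355/8

B,G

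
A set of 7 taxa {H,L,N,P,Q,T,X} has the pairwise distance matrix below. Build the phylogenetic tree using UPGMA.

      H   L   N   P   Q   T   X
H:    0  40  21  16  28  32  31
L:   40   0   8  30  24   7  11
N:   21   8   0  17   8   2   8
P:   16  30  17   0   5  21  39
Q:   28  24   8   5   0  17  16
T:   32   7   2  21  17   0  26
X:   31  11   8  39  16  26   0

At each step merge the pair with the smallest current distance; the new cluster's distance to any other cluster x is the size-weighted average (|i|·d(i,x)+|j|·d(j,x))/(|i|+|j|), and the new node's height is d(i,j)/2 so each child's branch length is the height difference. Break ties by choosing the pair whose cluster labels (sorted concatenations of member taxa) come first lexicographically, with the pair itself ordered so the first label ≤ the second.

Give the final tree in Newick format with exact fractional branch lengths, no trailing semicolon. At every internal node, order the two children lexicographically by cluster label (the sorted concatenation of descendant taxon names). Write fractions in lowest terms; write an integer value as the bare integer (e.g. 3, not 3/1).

iteration 1: select N,T (d=2); attach at lengths (1, 1); label the merged cluster NT
  updated: d(H,NT)=53/2, d(L,NT)=15/2, d(NT,P)=19, d(NT,Q)=25/2, d(NT,X)=17
iteration 2: select P,Q (d=5); attach at lengths (5/2, 5/2); label the merged cluster PQ
  updated: d(H,PQ)=22, d(L,PQ)=27, d(NT,PQ)=63/4, d(PQ,X)=55/2
iteration 3: select L,NT (d=15/2); attach at lengths (15/4, 11/4); label the merged cluster LNT
  updated: d(H,LNT)=31, d(LNT,PQ)=39/2, d(LNT,X)=15
iteration 4: select LNT,X (d=15); attach at lengths (15/4, 15/2); label the merged cluster LNTX
  updated: d(H,LNTX)=31, d(LNTX,PQ)=43/2
iteration 5: select LNTX,PQ (d=43/2); attach at lengths (13/4, 33/4); label the merged cluster LNPQTX
  updated: d(H,LNPQTX)=28
iteration 6: select H,LNPQTX (d=28); attach at lengths (14, 13/4); label the merged cluster HLNPQTX
final tree: (H:14,(((L:15/4,(N:1,T:1):11/4):15/4,X:15/2):13/4,(P:5/2,Q:5/2):33/4):13/4)
total length: 107/2

(H:14,(((L:15/4,(N:1,T:1):11/4):15/4,X:15/2):13/4,(P:5/2,Q:5/2):33/4):13/4)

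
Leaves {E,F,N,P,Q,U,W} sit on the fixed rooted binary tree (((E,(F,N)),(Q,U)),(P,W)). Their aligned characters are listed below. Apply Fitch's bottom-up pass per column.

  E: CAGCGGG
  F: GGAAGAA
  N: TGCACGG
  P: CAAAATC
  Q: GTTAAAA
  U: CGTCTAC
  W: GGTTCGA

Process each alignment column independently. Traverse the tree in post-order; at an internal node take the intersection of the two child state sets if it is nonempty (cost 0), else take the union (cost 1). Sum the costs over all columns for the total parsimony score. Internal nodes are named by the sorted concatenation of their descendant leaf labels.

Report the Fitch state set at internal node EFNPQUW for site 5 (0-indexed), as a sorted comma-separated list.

site 0, node FN: F={G} ∪ N={T} → {G,T} (+1)
site 0, node EFN: E={C} ∪ FN={G,T} → {C,G,T} (+1)
site 0, node QU: Q={G} ∪ U={C} → {C,G} (+1)
site 0, node EFNQU: EFN={C,G,T} ∩ QU={C,G} → {C,G} (+0)
site 0, node PW: P={C} ∪ W={G} → {C,G} (+1)
site 0, node EFNPQUW: EFNQU={C,G} ∩ PW={C,G} → {C,G} (+0)
site 1, node FN: F={G} ∩ N={G} → {G} (+0)
site 1, node EFN: E={A} ∪ FN={G} → {A,G} (+1)
site 1, node QU: Q={T} ∪ U={G} → {G,T} (+1)
site 1, node EFNQU: EFN={A,G} ∩ QU={G,T} → {G} (+0)
site 1, node PW: P={A} ∪ W={G} → {A,G} (+1)
site 1, node EFNPQUW: EFNQU={G} ∩ PW={A,G} → {G} (+0)
site 2, node FN: F={A} ∪ N={C} → {A,C} (+1)
site 2, node EFN: E={G} ∪ FN={A,C} → {A,C,G} (+1)
site 2, node QU: Q={T} ∩ U={T} → {T} (+0)
site 2, node EFNQU: EFN={A,C,G} ∪ QU={T} → {A,C,G,T} (+1)
site 2, node PW: P={A} ∪ W={T} → {A,T} (+1)
site 2, node EFNPQUW: EFNQU={A,C,G,T} ∩ PW={A,T} → {A,T} (+0)
site 3, node FN: F={A} ∩ N={A} → {A} (+0)
site 3, node EFN: E={C} ∪ FN={A} → {A,C} (+1)
site 3, node QU: Q={A} ∪ U={C} → {A,C} (+1)
site 3, node EFNQU: EFN={A,C} ∩ QU={A,C} → {A,C} (+0)
site 3, node PW: P={A} ∪ W={T} → {A,T} (+1)
site 3, node EFNPQUW: EFNQU={A,C} ∩ PW={A,T} → {A} (+0)
site 4, node FN: F={G} ∪ N={C} → {C,G} (+1)
site 4, node EFN: E={G} ∩ FN={C,G} → {G} (+0)
site 4, node QU: Q={A} ∪ U={T} → {A,T} (+1)
site 4, node EFNQU: EFN={G} ∪ QU={A,T} → {A,G,T} (+1)
site 4, node PW: P={A} ∪ W={C} → {A,C} (+1)
site 4, node EFNPQUW: EFNQU={A,G,T} ∩ PW={A,C} → {A} (+0)
site 5, node FN: F={A} ∪ N={G} → {A,G} (+1)
site 5, node EFN: E={G} ∩ FN={A,G} → {G} (+0)
site 5, node QU: Q={A} ∩ U={A} → {A} (+0)
site 5, node EFNQU: EFN={G} ∪ QU={A} → {A,G} (+1)
site 5, node PW: P={T} ∪ W={G} → {G,T} (+1)
site 5, node EFNPQUW: EFNQU={A,G} ∩ PW={G,T} → {G} (+0)
site 6, node FN: F={A} ∪ N={G} → {A,G} (+1)
site 6, node EFN: E={G} ∩ FN={A,G} → {G} (+0)
site 6, node QU: Q={A} ∪ U={C} → {A,C} (+1)
site 6, node EFNQU: EFN={G} ∪ QU={A,C} → {A,C,G} (+1)
site 6, node PW: P={C} ∪ W={A} → {A,C} (+1)
site 6, node EFNPQUW: EFNQU={A,C,G} ∩ PW={A,C} → {A,C} (+0)
per-site changes: [4, 3, 4, 3, 4, 3, 4]; total = 25

G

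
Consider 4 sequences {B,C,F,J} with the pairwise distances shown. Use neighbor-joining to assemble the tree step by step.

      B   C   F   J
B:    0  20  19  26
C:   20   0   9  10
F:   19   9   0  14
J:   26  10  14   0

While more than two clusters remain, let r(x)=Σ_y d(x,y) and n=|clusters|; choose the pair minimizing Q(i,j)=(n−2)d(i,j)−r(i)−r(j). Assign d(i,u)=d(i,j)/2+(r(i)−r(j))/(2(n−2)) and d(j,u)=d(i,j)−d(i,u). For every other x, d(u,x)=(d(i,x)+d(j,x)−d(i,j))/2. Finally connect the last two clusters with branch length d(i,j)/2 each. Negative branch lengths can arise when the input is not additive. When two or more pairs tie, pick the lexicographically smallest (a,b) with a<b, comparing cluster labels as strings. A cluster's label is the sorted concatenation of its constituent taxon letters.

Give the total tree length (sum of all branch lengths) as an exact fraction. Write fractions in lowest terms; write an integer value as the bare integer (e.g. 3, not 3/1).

127/4

step 1: merge (B,F) at d=19, Q=-69; branch lengths B→61/4, F→15/4; new cluster BF
  updated: d(BF,C)=5, d(BF,J)=21/2
step 2: merge (BF,C) at d=5, Q=-51/2; branch lengths BF→11/4, C→9/4; new cluster BCF
  updated: d(BCF,J)=31/4
step 3: merge (BCF,J) at d=31/4; branch lengths BCF→31/8, J→31/8; new cluster BCFJ
final tree: (((B:61/4,F:15/4):11/4,C:9/4):31/8,J:31/8)
total length: 127/4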